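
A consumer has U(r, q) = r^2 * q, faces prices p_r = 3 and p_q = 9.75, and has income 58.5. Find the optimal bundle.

MU_r = 2·r·q and MU_q = r^2.
MRS = MU_r/MU_q = (2/1)·q/r.
Tangency: set MRS = p_r/p_q = 3/9.75 = 4/13.
So (2/1)·q/r = 4/13, i.e. q = (2/13)·r.
Substitute into the budget 3·r + 9.75·q = 58.5: 4.5·r = 58.5, so r* = 13.
Then q* = (2/13)·13 = 2.

r* = 13, q* = 2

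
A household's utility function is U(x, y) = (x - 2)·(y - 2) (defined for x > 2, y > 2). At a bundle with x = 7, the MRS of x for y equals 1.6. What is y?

MU_x = (y−2), MU_y = (x−2).
MRS = (y−2)/(x−2).
Substitute x = 7: MRS = (y − 2)/5. Setting this equal to 1.6 gives y − 2 = 1.6·5 = 8, so y = 10.

y = 10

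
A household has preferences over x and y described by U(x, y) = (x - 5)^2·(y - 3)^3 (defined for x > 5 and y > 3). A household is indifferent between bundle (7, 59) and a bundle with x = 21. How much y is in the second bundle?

U(7, 59) = 702464.
Set U(21, y) = 702464 and solve.
With x = 21: (21 − 5)^2 = 256, so (y − 3)^3 = 702464/256 = 2744.
Taking the cube root (with y > 3): y − 3 = 14, so y = 17.
Check: U(21, 17) = 702464.

y = 17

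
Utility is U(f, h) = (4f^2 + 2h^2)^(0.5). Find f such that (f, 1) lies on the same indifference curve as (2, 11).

U depends on (f, h) only through S = 4f^2 + 2h^2, so equal utility means equal S. At (2, 11): S = 258.
With h = 1: 2·1^2 = 2, so 4f^2 = 258 − 2 = 256, i.e. f^2 = 64.
Hence f = √64 = 8.
Check: U(8, 1) = 16.0624.

f = 8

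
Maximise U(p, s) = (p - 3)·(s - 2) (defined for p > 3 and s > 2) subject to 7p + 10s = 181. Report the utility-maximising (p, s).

MU_p = (s−2), MU_s = (p−3).
MRS = (s−2)/(p−3).
Tangency: set MRS = p_p/p_s = 7/10 = 0.7.
So (s − 2)/(p − 3) = 0.7, i.e. (s − 2) = 0.7·(p − 3).
Rewrite the budget in excess-of-subsistence terms: 7·(p − 3) + 10·(s − 2) = 181 − 7·3 − 10·2 = 140.
Substituting, 14·(p − 3) = 140, so p − 3 = 10 and p* = 13.
Then s − 2 = 0.7·10 = 7, so s* = 9.

p* = 13, s* = 9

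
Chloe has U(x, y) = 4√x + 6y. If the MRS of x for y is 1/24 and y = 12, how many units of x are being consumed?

x = 64

MU_x = 4/(2√x), MU_y = 6.
MRS = 4/(2√x) ÷ 6.
MRS depends only on x: (1/3)/√x = 1/24 ⇒ √x = (1/3)/(1/24) = 8 ⇒ x = 64.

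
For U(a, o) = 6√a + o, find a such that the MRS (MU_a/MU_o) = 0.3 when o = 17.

MU_a = 6/(2√a), MU_o = 1.
MRS = 6/(2√a) ÷ 1.
MRS depends only on a: 3/√a = 0.3 ⇒ √a = 3/0.3 = 10 ⇒ a = 100.

a = 100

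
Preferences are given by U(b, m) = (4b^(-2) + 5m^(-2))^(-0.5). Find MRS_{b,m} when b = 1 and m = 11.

For CES with ρ = -2, MRS = (4/5)·(m/b)^3.
At (1, 11): MRS = 1064.8.
The indifference curve has slope −1064.8 at this bundle.

MRS = 1064.8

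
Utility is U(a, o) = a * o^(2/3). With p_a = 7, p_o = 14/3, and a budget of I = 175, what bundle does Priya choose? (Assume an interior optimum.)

a* = 15, o* = 15

MU_a = o^(2/3) and MU_o = 2/3·a·o^(-1/3).
MRS = MU_a/MU_o = (1.5)·o/a.
Tangency: set MRS = p_a/p_o = 7/(14/3) = 1.5.
So (1.5)·o/a = 1.5, i.e. o = a.
Substitute into the budget 7·a + (14/3)·o = 175: (35/3)·a = 175, so a* = 15.
Then o* = 15.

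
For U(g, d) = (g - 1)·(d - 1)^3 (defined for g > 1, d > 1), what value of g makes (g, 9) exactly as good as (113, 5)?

g = 15

U(113, 5) = 7168.
Set U(g, 9) = 7168 and solve.
With d = 9: (9 − 1)^3 = 512, so (g − 1) = 7168/512 = 14.
So g = 1 + 14 = 15.
Check: U(15, 9) = 7168.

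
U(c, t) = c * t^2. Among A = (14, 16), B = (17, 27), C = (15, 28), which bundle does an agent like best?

Evaluate utility at each bundle:
U(A) = 3584.
U(B) = 12393.
U(C) = 11760.
Highest utility is B, so B ≻ C ≻ A.

Bundle B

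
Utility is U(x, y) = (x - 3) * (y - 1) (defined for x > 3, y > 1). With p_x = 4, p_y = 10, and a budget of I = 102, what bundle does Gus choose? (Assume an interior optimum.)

MU_x = (y−1), MU_y = (x−3).
MRS = (y−1)/(x−3).
Tangency: set MRS = p_x/p_y = 4/10 = 0.4.
So (y − 1)/(x − 3) = 0.4, i.e. (y − 1) = 0.4·(x − 3).
Rewrite the budget in excess-of-subsistence terms: 4·(x − 3) + 10·(y − 1) = 102 − 4·3 − 10·1 = 80.
Substituting, 8·(x − 3) = 80, so x − 3 = 10 and x* = 13.
Then y − 1 = 0.4·10 = 4, so y* = 5.

x* = 13, y* = 5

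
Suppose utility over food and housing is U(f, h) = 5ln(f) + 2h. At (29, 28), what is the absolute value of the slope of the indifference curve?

MU_f = 5/f, MU_h = 2.
MRS = 5/f ÷ 2.
At (29, 28): MRS = 5/58.
The indifference curve has slope −5/58 at this bundle.

MRS = 5/58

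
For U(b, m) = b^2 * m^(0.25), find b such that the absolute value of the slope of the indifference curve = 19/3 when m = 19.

b = 24

MU_b = 2·b·m^(0.25) and MU_m = 0.25·b^2·m^(-0.75).
MRS = MU_b/MU_m = (8)·m/b.
Substitute m = 19: MRS = 152/b. Setting 152/b = 19/3 gives b = 152/(19/3) = 24.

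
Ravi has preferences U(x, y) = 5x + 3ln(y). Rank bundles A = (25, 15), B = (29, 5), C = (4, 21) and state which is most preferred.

Bundle B

Evaluate utility at each bundle:
U(A) = 133.124.
U(B) = 149.828.
U(C) = 29.134.
Highest utility is B, so B ≻ A ≻ C.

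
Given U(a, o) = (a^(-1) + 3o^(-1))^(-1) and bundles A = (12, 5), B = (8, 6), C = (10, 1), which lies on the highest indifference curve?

Bundle B

Evaluate utility at each bundle:
U(A) = 1.463.
U(B) = 1.600.
U(C) = 0.323.
Highest utility is B, so B ≻ A ≻ C.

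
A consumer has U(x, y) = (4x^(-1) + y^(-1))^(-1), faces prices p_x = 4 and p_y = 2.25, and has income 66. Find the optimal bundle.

x* = 12, y* = 8

For CES with ρ = -1, MRS = (4/1)·(y/x)^2.
Tangency: set MRS = p_x/p_y = 4/2.25 = 16/9.
So (y/x)^2 = 4/9; taking the square root, y/x = 2/3, i.e. y = (2/3)·x.
Substitute into the budget 4·x + 2.25·y = 66: 5.5·x = 66, so x* = 12 and y* = (2/3)·12 = 8.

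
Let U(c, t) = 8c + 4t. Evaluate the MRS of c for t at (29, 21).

MU_c = 8, MU_t = 4, so MRS = 8/4 = 2 at every bundle.
At (29, 21): MRS = 2.
So at (29, 21) the consumer would give up 2 units of t for one more unit of c.

MRS = 2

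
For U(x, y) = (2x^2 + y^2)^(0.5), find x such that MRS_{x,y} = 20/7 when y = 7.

For CES with ρ = 2, MRS = (2/1)·(y/x)^(-1).
Setting (2/1)·(7/x)^(-1) = 20/7 gives (7/x)^(-1) = 10/7, so 7/x = 0.7 and x = 10.

x = 10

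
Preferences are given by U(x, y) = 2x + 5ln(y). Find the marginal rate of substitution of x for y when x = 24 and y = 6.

MRS = 2.4

MU_x = 2, MU_y = 5/y.
MRS = 2 ÷ (5/y).
At (24, 6): MRS = 2.4.
That is, one extra unit of x is worth 2.4 units of y at the margin.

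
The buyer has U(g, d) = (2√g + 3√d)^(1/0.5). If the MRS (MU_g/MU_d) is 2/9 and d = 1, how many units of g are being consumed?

g = 9

For CES with ρ = 0.5, MRS = (2/3)·√(d/g).
Setting (2/3)·√(1/g) = 2/9 gives √(1/g) = 1/3, so 1/g = 1/9 and g = 9.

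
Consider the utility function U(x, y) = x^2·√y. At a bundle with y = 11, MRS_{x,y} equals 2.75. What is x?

MU_x = 2·x·√y and MU_y = 0.5·x^2·y^(-0.5).
MRS = MU_x/MU_y = (4)·y/x.
Substitute y = 11: MRS = 44/x. Setting 44/x = 2.75 gives x = 44/2.75 = 16.

x = 16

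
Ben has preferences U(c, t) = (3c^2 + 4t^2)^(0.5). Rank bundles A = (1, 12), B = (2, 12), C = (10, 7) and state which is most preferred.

Bundle B

Evaluate utility at each bundle:
U(A) = 24.062.
U(B) = 24.249.
U(C) = 22.271.
Highest utility is B, so B ≻ A ≻ C.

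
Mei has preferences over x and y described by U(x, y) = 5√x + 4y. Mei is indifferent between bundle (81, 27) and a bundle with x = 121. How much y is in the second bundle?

y = 24.5

U(81, 27) = 153.
Set U(121, y) = 153 and solve.
With x = 121: √121 = 11, so 4y = 153 − 5·11 = 98 and y = 24.5.
Check: U(121, 24.5) = 153.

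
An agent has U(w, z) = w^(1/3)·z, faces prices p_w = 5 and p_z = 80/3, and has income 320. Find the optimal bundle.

MU_w = 1/3·w^(-2/3)·z and MU_z = w^(1/3).
MRS = MU_w/MU_z = (1/3)·z/w.
Tangency: set MRS = p_w/p_z = 5/(80/3) = 3/16.
So (1/3)·z/w = 3/16, i.e. z = (9/16)·w.
Substitute into the budget 5·w + (80/3)·z = 320: 20·w = 320, so w* = 16.
Then z* = (9/16)·16 = 9.

w* = 16, z* = 9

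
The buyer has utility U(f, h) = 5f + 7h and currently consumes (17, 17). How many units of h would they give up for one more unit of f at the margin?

MRS = 5/7

MU_f = 5, MU_h = 7, so MRS = 5/7 at every bundle.
At (17, 17): MRS = 5/7.
The indifference curve has slope −5/7 at this bundle.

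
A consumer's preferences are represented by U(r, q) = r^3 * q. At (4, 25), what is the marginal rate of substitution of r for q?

MRS = 18.75

MU_r = 3·r^2·q and MU_q = r^3.
MRS = MU_r/MU_q = (3/1)·q/r.
At (4, 25): MRS = 18.75.
So at (4, 25) the consumer would give up 18.75 units of q for one more unit of r.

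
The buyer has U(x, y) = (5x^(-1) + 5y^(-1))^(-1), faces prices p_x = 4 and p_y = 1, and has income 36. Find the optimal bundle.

For CES with ρ = -1, MRS = (y/x)^2.
Tangency: set MRS = p_x/p_y = 4/1 = 4.
So (y/x)^2 = 4; taking the square root, y/x = 2, i.e. y = 2·x.
Substitute into the budget 4·x + 1·y = 36: 6·x = 36, so x* = 6 and y* = 2·6 = 12.

x* = 6, y* = 12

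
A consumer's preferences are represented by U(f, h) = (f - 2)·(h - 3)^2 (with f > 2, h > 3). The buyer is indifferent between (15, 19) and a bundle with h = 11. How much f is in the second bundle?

f = 54

U(15, 19) = 3328.
Set U(f, 11) = 3328 and solve.
With h = 11: (11 − 3)^2 = 64, so (f − 2) = 3328/64 = 52.
So f = 2 + 52 = 54.
Check: U(54, 11) = 3328.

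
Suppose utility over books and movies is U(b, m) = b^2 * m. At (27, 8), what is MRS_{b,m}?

MU_b = 2·b·m and MU_m = b^2.
MRS = MU_b/MU_m = (2/1)·m/b.
At (27, 8): MRS = 16/27.
The indifference curve has slope −16/27 at this bundle.

MRS = 16/27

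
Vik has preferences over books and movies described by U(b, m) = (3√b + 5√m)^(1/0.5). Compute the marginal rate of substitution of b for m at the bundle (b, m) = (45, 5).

For CES with ρ = 0.5, MRS = (3/5)·√(m/b).
At (45, 5): MRS = 0.2.
The indifference curve has slope −0.2 at this bundle.

MRS = 0.2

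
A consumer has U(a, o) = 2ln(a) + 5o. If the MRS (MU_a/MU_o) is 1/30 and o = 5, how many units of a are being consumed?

MU_a = 2/a, MU_o = 5.
MRS = 2/a ÷ 5.
MRS depends only on a: 0.4/a = 1/30 ⇒ a = 0.4/(1/30) = 12.

a = 12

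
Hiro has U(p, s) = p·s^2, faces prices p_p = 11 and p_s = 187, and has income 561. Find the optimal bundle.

p* = 17, s* = 2

MU_p = s^2 and MU_s = 2·p·s.
MRS = MU_p/MU_s = (1/2)·s/p.
Tangency: set MRS = p_p/p_s = 11/187 = 1/17.
So (1/2)·s/p = 1/17, i.e. s = (2/17)·p.
Substitute into the budget 11·p + 187·s = 561: 33·p = 561, so p* = 17.
Then s* = (2/17)·17 = 2.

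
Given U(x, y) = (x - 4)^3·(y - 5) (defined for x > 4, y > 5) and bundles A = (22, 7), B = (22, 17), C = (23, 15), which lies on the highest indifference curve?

Bundle B

Evaluate utility at each bundle:
U(A) = 11664.
U(B) = 69984.
U(C) = 68590.
Highest utility is B, so B ≻ C ≻ A.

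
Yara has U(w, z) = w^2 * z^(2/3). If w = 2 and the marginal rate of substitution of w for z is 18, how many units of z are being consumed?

z = 12

MU_w = 2·w·z^(2/3) and MU_z = 2/3·w^2·z^(-1/3).
MRS = MU_w/MU_z = (3)·z/w.
Substitute w = 2: MRS = z/(2/3). Setting z/(2/3) = 18 gives z = 18·(2/3) = 12.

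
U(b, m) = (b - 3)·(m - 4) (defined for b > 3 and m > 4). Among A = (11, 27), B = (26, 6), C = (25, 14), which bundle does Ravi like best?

Evaluate utility at each bundle:
U(A) = 184.
U(B) = 46.
U(C) = 220.
Highest utility is C, so C ≻ A ≻ B.

Bundle C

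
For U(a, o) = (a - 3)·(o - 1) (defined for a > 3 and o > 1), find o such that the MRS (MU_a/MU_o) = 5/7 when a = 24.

o = 16

MU_a = (o−1), MU_o = (a−3).
MRS = (o−1)/(a−3).
Substitute a = 24: MRS = (o − 1)/21. Setting this equal to 5/7 gives o − 1 = (5/7)·21 = 15, so o = 16.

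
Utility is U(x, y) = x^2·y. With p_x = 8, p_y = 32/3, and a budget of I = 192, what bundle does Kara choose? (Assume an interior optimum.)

x* = 16, y* = 6

MU_x = 2·x·y and MU_y = x^2.
MRS = MU_x/MU_y = (2/1)·y/x.
Tangency: set MRS = p_x/p_y = 8/(32/3) = 0.75.
So (2/1)·y/x = 0.75, i.e. y = 0.375·x.
Substitute into the budget 8·x + (32/3)·y = 192: 12·x = 192, so x* = 16.
Then y* = 0.375·16 = 6.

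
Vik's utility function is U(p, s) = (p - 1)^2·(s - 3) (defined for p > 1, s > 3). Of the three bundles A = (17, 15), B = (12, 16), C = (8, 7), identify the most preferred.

Bundle A

Evaluate utility at each bundle:
U(A) = 3072.
U(B) = 1573.
U(C) = 196.
Highest utility is A, so A ≻ B ≻ C.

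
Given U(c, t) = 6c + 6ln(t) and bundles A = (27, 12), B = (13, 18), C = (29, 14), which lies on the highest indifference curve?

Evaluate utility at each bundle:
U(A) = 176.909.
U(B) = 95.342.
U(C) = 189.834.
Highest utility is C, so C ≻ A ≻ B.

Bundle C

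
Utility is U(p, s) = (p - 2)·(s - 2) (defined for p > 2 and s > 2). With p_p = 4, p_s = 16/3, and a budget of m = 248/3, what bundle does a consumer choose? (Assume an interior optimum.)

MU_p = (s−2), MU_s = (p−2).
MRS = (s−2)/(p−2).
Tangency: set MRS = p_p/p_s = 4/(16/3) = 0.75.
So (s − 2)/(p − 2) = 0.75, i.e. (s − 2) = 0.75·(p − 2).
Rewrite the budget in excess-of-subsistence terms: 4·(p − 2) + (16/3)·(s − 2) = 248/3 − 4·2 − (16/3)·2 = 64.
Substituting, 8·(p − 2) = 64, so p − 2 = 8 and p* = 10.
Then s − 2 = 0.75·8 = 6, so s* = 8.

p* = 10, s* = 8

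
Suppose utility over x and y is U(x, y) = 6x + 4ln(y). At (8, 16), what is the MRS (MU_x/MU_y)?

MRS = 24

MU_x = 6, MU_y = 4/y.
MRS = 6 ÷ (4/y).
At (8, 16): MRS = 24.
So at (8, 16) the consumer would give up 24 units of y for one more unit of x.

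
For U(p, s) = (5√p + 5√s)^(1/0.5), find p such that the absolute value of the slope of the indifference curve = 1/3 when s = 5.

p = 45

For CES with ρ = 0.5, MRS = √(s/p).
Setting √(5/p) = 1/3 gives 5/p = 1/9 and p = 45.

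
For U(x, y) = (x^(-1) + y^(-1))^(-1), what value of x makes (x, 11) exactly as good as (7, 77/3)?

x = 11

U depends on (x, y) only through S = x^(-1) + y^(-1), so equal utility means equal S. At (7, 77/3): S = 2/11.
With y = 11: 11^(-1) = 1/11, so x^(-1) = 2/11 − 1/11 = 1/11.
Hence x = 1/(1/11) = 11.
Check: U(11, 11) = 5.5.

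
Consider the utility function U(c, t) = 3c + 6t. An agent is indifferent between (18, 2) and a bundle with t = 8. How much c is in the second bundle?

U(18, 2) = 66.
Set U(c, 8) = 66 and solve.
3c + 6·8 = 66 ⇒ 3c = 18 ⇒ c = 6.
Check: U(6, 8) = 66.

c = 6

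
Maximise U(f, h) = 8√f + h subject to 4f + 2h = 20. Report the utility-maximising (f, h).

f* = 4, h* = 2

MU_f = 8/(2√f), MU_h = 1.
MRS = 8/(2√f) ÷ 1.
Tangency: set MRS = p_f/p_h = 4/2 = 2.
MRS depends only on f: 4/√f = 2 ⇒ √f = 4/2 = 2 ⇒ f* = 4.
From the budget, 2·h = 20 − 4·4 = 4, so h* = 2.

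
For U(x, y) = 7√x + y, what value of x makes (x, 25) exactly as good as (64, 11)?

U(64, 11) = 67.
Set U(x, 25) = 67 and solve.
With y = 25: 7√x = 67 − 25 = 42, so √x = 6 and x = 36.
Check: U(36, 25) = 67.

x = 36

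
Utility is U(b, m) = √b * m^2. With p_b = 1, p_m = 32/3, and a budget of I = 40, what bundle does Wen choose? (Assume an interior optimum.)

b* = 8, m* = 3

MU_b = 0.5·b^(-0.5)·m^2 and MU_m = 2·√b·m.
MRS = MU_b/MU_m = (0.25)·m/b.
Tangency: set MRS = p_b/p_m = 1/(32/3) = 3/32.
So (0.25)·m/b = 3/32, i.e. m = 0.375·b.
Substitute into the budget 1·b + (32/3)·m = 40: 5·b = 40, so b* = 8.
Then m* = 0.375·8 = 3.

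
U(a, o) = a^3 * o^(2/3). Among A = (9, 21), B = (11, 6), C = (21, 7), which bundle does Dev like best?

Evaluate utility at each bundle:
U(A) = 5548.902.
U(B) = 4394.865.
U(C) = 33888.830.
Highest utility is C, so C ≻ A ≻ B.

Bundle C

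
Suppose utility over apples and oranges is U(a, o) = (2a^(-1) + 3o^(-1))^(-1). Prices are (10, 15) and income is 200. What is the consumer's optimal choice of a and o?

For CES with ρ = -1, MRS = (2/3)·(o/a)^2.
Tangency: set MRS = p_a/p_o = 10/15 = 2/3.
So (o/a)^2 = 1; taking the square root, o/a = 1, i.e. o = a.
Substitute into the budget 10·a + 15·o = 200: 25·a = 200, so a* = 8 and o* = 8.

a* = 8, o* = 8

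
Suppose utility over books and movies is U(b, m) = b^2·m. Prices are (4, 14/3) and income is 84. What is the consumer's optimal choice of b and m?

MU_b = 2·b·m and MU_m = b^2.
MRS = MU_b/MU_m = (2/1)·m/b.
Tangency: set MRS = p_b/p_m = 4/(14/3) = 6/7.
So (2/1)·m/b = 6/7, i.e. m = (3/7)·b.
Substitute into the budget 4·b + (14/3)·m = 84: 6·b = 84, so b* = 14.
Then m* = (3/7)·14 = 6.

b* = 14, m* = 6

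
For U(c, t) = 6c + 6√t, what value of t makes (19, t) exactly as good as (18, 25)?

U(18, 25) = 138.
Set U(19, t) = 138 and solve.
With c = 19: 6√t = 138 − 6·19 = 24, so √t = 4 and t = 16.
Check: U(19, 16) = 138.

t = 16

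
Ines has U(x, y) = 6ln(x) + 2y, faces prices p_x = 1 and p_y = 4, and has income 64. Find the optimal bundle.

MU_x = 6/x, MU_y = 2.
MRS = 6/x ÷ 2.
Tangency: set MRS = p_x/p_y = 1/4 = 0.25.
MRS depends only on x: 3/x = 0.25 ⇒ x* = 3/0.25 = 12.
From the budget, 4·y = 64 − 1·12 = 52, so y* = 13.

x* = 12, y* = 13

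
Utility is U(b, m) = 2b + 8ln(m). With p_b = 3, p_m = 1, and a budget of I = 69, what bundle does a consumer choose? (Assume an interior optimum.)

b* = 19, m* = 12

MU_b = 2, MU_m = 8/m.
MRS = 2 ÷ (8/m).
Tangency: set MRS = p_b/p_m = 3/1 = 3.
MRS depends only on m: 0.25·m = 3 ⇒ m* = 3/0.25 = 12.
From the budget, 3·b = 69 − 1·12 = 57, so b* = 19.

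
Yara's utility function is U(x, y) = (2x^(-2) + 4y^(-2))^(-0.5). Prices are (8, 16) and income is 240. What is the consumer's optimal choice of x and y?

For CES with ρ = -2, MRS = (2/4)·(y/x)^3.
Tangency: set MRS = p_x/p_y = 8/16 = 0.5.
So (y/x)^3 = 1; taking the cube root, y/x = 1, i.e. y = x.
Substitute into the budget 8·x + 16·y = 240: 24·x = 240, so x* = 10 and y* = 10.

x* = 10, y* = 10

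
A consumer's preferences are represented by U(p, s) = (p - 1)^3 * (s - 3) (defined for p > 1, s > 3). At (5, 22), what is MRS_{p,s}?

MU_p = 3·(p−1)^2·(s−3), MU_s = (p−1)^3.
MRS = (3/1)·(s−3)/(p−1).
At (5, 22): MRS = 14.25.
The indifference curve has slope −14.25 at this bundle.

MRS = 14.25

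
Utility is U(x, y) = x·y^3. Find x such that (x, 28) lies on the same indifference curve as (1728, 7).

x = 27

U(1728, 7) = 592704.
Set U(x, 28) = 592704 and solve.
With y = 28: 28^3 = 21952, so x = 592704/21952 = 27.
Check: U(27, 28) = 592704.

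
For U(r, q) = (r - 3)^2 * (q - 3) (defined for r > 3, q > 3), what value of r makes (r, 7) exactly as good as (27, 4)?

U(27, 4) = 576.
Set U(r, 7) = 576 and solve.
With q = 7: (7 − 3) = 4, so (r − 3)^2 = 576/4 = 144.
Taking the square root (with r > 3): r − 3 = 12, so r = 15.
Check: U(15, 7) = 576.

r = 15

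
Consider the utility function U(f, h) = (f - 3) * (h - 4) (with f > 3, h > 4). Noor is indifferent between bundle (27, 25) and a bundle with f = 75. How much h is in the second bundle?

h = 11

U(27, 25) = 504.
Set U(75, h) = 504 and solve.
With f = 75: (75 − 3) = 72, so (h − 4) = 504/72 = 7.
So h = 4 + 7 = 11.
Check: U(75, 11) = 504.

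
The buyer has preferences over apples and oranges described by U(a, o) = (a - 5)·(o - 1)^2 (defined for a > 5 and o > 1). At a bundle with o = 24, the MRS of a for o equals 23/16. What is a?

a = 13

MU_a = (o−1)^2, MU_o = 2·(a−5)·(o−1).
MRS = (1/2)·(o−1)/(a−5).
Substitute o = 24: MRS = 11.5/(a − 5). Setting this equal to 23/16 gives a − 5 = 11.5/(23/16) = 8, so a = 13.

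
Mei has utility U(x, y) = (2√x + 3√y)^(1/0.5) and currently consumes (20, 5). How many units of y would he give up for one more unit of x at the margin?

For CES with ρ = 0.5, MRS = (2/3)·√(y/x).
At (20, 5): MRS = 1/3.
The indifference curve has slope −1/3 at this bundle.

MRS = 1/3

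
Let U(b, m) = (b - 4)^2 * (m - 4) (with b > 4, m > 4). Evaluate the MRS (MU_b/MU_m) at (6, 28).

MRS = 24

MU_b = 2·(b−4)·(m−4), MU_m = (b−4)^2.
MRS = (2/1)·(m−4)/(b−4).
At (6, 28): MRS = 24.
The indifference curve has slope −24 at this bundle.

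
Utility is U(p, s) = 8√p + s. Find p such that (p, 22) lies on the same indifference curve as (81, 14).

p = 64

U(81, 14) = 86.
Set U(p, 22) = 86 and solve.
With s = 22: 8√p = 86 − 22 = 64, so √p = 8 and p = 64.
Check: U(64, 22) = 86.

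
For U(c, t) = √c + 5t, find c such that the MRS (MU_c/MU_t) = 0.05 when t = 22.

MU_c = 1/(2√c), MU_t = 5.
MRS = 1/(2√c) ÷ 5.
MRS depends only on c: 0.1/√c = 0.05 ⇒ √c = 0.1/0.05 = 2 ⇒ c = 4.

c = 4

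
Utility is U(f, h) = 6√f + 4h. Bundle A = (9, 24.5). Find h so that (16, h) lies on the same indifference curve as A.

U(9, 24.5) = 116.
Set U(16, h) = 116 and solve.
With f = 16: √16 = 4, so 4h = 116 − 6·4 = 92 and h = 23.
Check: U(16, 23) = 116.

h = 23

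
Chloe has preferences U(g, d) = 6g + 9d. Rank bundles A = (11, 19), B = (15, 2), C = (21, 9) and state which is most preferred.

Bundle A

Evaluate utility at each bundle:
U(A) = 237.
U(B) = 108.
U(C) = 207.
Highest utility is A, so A ≻ C ≻ B.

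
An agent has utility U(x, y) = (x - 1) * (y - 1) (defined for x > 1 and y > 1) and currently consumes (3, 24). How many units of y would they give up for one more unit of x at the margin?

MU_x = (y−1), MU_y = (x−1).
MRS = (y−1)/(x−1).
At (3, 24): MRS = 11.5.
That is, one extra unit of x is worth 11.5 units of y at the margin.

MRS = 11.5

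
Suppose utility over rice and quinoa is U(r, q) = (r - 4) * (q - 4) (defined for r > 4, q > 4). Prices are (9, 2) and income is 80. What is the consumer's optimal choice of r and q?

MU_r = (q−4), MU_q = (r−4).
MRS = (q−4)/(r−4).
Tangency: set MRS = p_r/p_q = 9/2 = 4.5.
So (q − 4)/(r − 4) = 4.5, i.e. (q − 4) = 4.5·(r − 4).
Rewrite the budget in excess-of-subsistence terms: 9·(r − 4) + 2·(q − 4) = 80 − 9·4 − 2·4 = 36.
Substituting, 18·(r − 4) = 36, so r − 4 = 2 and r* = 6.
Then q − 4 = 4.5·2 = 9, so q* = 13.

r* = 6, q* = 13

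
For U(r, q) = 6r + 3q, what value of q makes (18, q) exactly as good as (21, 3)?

U(21, 3) = 135.
Set U(18, q) = 135 and solve.
6·18 + 3q = 135 ⇒ 3q = 27 ⇒ q = 9.
Check: U(18, 9) = 135.

q = 9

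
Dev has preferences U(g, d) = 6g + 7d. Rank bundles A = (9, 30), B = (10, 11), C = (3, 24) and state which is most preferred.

Bundle A

Evaluate utility at each bundle:
U(A) = 264.
U(B) = 137.
U(C) = 186.
Highest utility is A, so A ≻ C ≻ B.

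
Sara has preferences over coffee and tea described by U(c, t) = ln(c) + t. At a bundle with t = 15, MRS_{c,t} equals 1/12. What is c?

MU_c = 1/c, MU_t = 1.
MRS = 1/c ÷ 1.
MRS depends only on c: 1/c = 1/12 ⇒ c = 1/(1/12) = 12.

c = 12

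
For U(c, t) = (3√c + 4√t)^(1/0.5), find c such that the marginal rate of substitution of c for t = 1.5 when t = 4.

c = 1

For CES with ρ = 0.5, MRS = (3/4)·√(t/c).
Setting (3/4)·√(4/c) = 1.5 gives √(4/c) = 2, so 4/c = 4 and c = 1.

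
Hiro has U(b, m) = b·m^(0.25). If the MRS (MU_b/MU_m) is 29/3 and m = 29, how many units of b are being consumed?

b = 12

MU_b = m^(0.25) and MU_m = 0.25·b·m^(-0.75).
MRS = MU_b/MU_m = (4)·m/b.
Substitute m = 29: MRS = 116/b. Setting 116/b = 29/3 gives b = 116/(29/3) = 12.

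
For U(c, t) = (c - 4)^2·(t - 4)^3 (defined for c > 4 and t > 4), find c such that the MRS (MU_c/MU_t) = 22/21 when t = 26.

MU_c = 2·(c−4)·(t−4)^3, MU_t = 3·(c−4)^2·(t−4)^2.
MRS = (2/3)·(t−4)/(c−4).
Substitute t = 26: MRS = (44/3)/(c − 4). Setting this equal to 22/21 gives c − 4 = (44/3)/(22/21) = 14, so c = 18.

c = 18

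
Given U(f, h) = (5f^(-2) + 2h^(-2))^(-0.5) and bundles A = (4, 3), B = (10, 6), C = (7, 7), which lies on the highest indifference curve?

Evaluate utility at each bundle:
U(A) = 1.368.
U(B) = 3.078.
U(C) = 2.646.
Highest utility is B, so B ≻ C ≻ A.

Bundle B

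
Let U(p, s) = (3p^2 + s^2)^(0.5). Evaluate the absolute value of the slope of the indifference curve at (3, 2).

For CES with ρ = 2, MRS = (3/1)·(s/p)^(-1).
At (3, 2): MRS = 4.5.
The indifference curve has slope −4.5 at this bundle.

MRS = 4.5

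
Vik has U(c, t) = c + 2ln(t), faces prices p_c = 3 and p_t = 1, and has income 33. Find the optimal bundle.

MU_c = 1, MU_t = 2/t.
MRS = 1 ÷ (2/t).
Tangency: set MRS = p_c/p_t = 3/1 = 3.
MRS depends only on t: 0.5·t = 3 ⇒ t* = 3/0.5 = 6.
From the budget, 3·c = 33 − 1·6 = 27, so c* = 9.

c* = 9, t* = 6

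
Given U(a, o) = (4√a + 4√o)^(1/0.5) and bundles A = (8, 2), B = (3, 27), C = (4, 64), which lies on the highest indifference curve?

Bundle C

Evaluate utility at each bundle:
U(A) = 288.000.
U(B) = 768.000.
U(C) = 1600.000.
Highest utility is C, so C ≻ B ≻ A.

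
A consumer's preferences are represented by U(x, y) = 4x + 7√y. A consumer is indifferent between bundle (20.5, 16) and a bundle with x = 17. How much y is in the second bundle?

y = 36

U(20.5, 16) = 110.
Set U(17, y) = 110 and solve.
With x = 17: 7√y = 110 − 4·17 = 42, so √y = 6 and y = 36.
Check: U(17, 36) = 110.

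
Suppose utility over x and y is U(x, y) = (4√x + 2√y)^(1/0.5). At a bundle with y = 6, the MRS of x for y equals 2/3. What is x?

For CES with ρ = 0.5, MRS = (4/2)·√(y/x).
Setting (4/2)·√(6/x) = 2/3 gives √(6/x) = 1/3, so 6/x = 1/9 and x = 54.

x = 54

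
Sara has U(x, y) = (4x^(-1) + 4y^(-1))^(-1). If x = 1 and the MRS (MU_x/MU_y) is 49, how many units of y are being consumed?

For CES with ρ = -1, MRS = (y/x)^2.
Setting (y/1)^2 = 49 gives y/1 = 7 and y = 7.

y = 7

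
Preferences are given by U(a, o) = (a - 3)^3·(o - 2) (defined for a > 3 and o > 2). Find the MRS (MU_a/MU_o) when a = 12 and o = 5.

MU_a = 3·(a−3)^2·(o−2), MU_o = (a−3)^3.
MRS = (3/1)·(o−2)/(a−3).
At (12, 5): MRS = 1.
The indifference curve has slope −1 at this bundle.

MRS = 1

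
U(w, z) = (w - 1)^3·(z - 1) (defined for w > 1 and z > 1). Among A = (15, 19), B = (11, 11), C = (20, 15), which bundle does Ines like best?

Evaluate utility at each bundle:
U(A) = 49392.
U(B) = 10000.
U(C) = 96026.
Highest utility is C, so C ≻ A ≻ B.

Bundle C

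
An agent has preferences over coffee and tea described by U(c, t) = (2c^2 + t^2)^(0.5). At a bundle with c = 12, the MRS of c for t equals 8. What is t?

t = 3

For CES with ρ = 2, MRS = (2/1)·(t/c)^(-1).
Setting (2/1)·(t/12)^(-1) = 8 gives (t/12)^(-1) = 4, so t/12 = 0.25 and t = 3.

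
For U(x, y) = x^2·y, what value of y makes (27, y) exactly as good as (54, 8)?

U(54, 8) = 23328.
Set U(27, y) = 23328 and solve.
With x = 27: 27^2 = 729, so y = 23328/729 = 32.
Check: U(27, 32) = 23328.

y = 32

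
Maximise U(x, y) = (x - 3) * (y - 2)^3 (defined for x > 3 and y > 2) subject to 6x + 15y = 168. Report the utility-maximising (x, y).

x* = 8, y* = 8

MU_x = (y−2)^3, MU_y = 3·(x−3)·(y−2)^2.
MRS = (1/3)·(y−2)/(x−3).
Tangency: set MRS = p_x/p_y = 6/15 = 0.4.
So (1/3)·(y − 2)/(x − 3) = 0.4, i.e. (y − 2) = 1.2·(x − 3).
Rewrite the budget in excess-of-subsistence terms: 6·(x − 3) + 15·(y − 2) = 168 − 6·3 − 15·2 = 120.
Substituting, 24·(x − 3) = 120, so x − 3 = 5 and x* = 8.
Then y − 2 = 1.2·5 = 6, so y* = 8.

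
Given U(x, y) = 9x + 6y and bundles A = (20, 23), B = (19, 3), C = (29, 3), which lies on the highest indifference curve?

Evaluate utility at each bundle:
U(A) = 318.
U(B) = 189.
U(C) = 279.
Highest utility is A, so A ≻ C ≻ B.

Bundle A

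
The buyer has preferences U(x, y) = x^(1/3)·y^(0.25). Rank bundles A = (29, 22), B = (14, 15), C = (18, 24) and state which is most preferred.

Bundle A

Evaluate utility at each bundle:
U(A) = 6.654.
U(B) = 4.743.
U(C) = 5.801.
Highest utility is A, so A ≻ C ≻ B.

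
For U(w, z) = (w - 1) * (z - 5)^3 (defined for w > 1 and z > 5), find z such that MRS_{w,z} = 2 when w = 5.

z = 29

MU_w = (z−5)^3, MU_z = 3·(w−1)·(z−5)^2.
MRS = (1/3)·(z−5)/(w−1).
Substitute w = 5: MRS = (z − 5)/12. Setting this equal to 2 gives z − 5 = 2·12 = 24, so z = 29.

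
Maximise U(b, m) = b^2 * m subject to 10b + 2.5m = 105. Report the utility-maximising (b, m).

b* = 7, m* = 14

MU_b = 2·b·m and MU_m = b^2.
MRS = MU_b/MU_m = (2/1)·m/b.
Tangency: set MRS = p_b/p_m = 10/2.5 = 4.
So (2/1)·m/b = 4, i.e. m = 2·b.
Substitute into the budget 10·b + 2.5·m = 105: 15·b = 105, so b* = 7.
Then m* = 2·7 = 14.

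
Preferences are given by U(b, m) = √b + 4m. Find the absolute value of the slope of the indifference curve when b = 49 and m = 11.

MRS = 1/56

MU_b = 1/(2√b), MU_m = 4.
MRS = 1/(2√b) ÷ 4.
At (49, 11): MRS = 1/56.
So at (49, 11) the consumer would give up 1/56 units of m for one more unit of b.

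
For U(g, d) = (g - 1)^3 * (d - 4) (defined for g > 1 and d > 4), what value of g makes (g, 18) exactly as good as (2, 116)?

g = 3

U(2, 116) = 112.
Set U(g, 18) = 112 and solve.
With d = 18: (18 − 4) = 14, so (g − 1)^3 = 112/14 = 8.
Taking the cube root (with g > 1): g − 1 = 2, so g = 3.
Check: U(3, 18) = 112.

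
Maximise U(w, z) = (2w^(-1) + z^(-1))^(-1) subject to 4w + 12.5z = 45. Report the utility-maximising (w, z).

w* = 5, z* = 2

For CES with ρ = -1, MRS = (2/1)·(z/w)^2.
Tangency: set MRS = p_w/p_z = 4/12.5 = 8/25.
So (z/w)^2 = 4/25; taking the square root, z/w = 0.4, i.e. z = 0.4·w.
Substitute into the budget 4·w + 12.5·z = 45: 9·w = 45, so w* = 5 and z* = 0.4·5 = 2.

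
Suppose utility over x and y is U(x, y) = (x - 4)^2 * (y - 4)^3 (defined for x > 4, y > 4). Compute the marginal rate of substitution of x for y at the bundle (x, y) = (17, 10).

MRS = 4/13

MU_x = 2·(x−4)·(y−4)^3, MU_y = 3·(x−4)^2·(y−4)^2.
MRS = (2/3)·(y−4)/(x−4).
At (17, 10): MRS = 4/13.
That is, one extra unit of x is worth 4/13 units of y at the margin.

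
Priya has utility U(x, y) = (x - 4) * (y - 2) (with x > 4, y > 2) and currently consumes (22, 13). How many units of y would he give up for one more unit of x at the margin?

MRS = 11/18

MU_x = (y−2), MU_y = (x−4).
MRS = (y−2)/(x−4).
At (22, 13): MRS = 11/18.
The indifference curve has slope −11/18 at this bundle.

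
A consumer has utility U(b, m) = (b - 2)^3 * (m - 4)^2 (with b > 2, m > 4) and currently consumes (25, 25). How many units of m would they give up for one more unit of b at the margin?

MRS = 63/46

MU_b = 3·(b−2)^2·(m−4)^2, MU_m = 2·(b−2)^3·(m−4).
MRS = (3/2)·(m−4)/(b−2).
At (25, 25): MRS = 63/46.
So at (25, 25) the consumer would give up 63/46 units of m for one more unit of b.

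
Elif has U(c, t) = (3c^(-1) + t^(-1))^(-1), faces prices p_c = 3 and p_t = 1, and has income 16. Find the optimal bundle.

For CES with ρ = -1, MRS = (3/1)·(t/c)^2.
Tangency: set MRS = p_c/p_t = 3/1 = 3.
So (t/c)^2 = 1; taking the square root, t/c = 1, i.e. t = c.
Substitute into the budget 3·c + 1·t = 16: 4·c = 16, so c* = 4 and t* = 4.

c* = 4, t* = 4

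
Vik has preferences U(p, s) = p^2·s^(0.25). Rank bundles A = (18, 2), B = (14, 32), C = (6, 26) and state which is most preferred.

Bundle B

Evaluate utility at each bundle:
U(A) = 385.303.
U(B) = 466.169.
U(C) = 81.292.
Highest utility is B, so B ≻ A ≻ C.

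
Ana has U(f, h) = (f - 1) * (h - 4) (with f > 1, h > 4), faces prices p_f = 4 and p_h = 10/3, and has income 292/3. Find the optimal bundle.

MU_f = (h−4), MU_h = (f−1).
MRS = (h−4)/(f−1).
Tangency: set MRS = p_f/p_h = 4/(10/3) = 1.2.
So (h − 4)/(f − 1) = 1.2, i.e. (h − 4) = 1.2·(f − 1).
Rewrite the budget in excess-of-subsistence terms: 4·(f − 1) + (10/3)·(h − 4) = 292/3 − 4·1 − (10/3)·4 = 80.
Substituting, 8·(f − 1) = 80, so f − 1 = 10 and f* = 11.
Then h − 4 = 1.2·10 = 12, so h* = 16.

f* = 11, h* = 16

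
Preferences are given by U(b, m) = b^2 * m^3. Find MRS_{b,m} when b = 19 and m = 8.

MRS = 16/57

MU_b = 2·b·m^3 and MU_m = 3·b^2·m^2.
MRS = MU_b/MU_m = (2/3)·m/b.
At (19, 8): MRS = 16/57.
That is, one extra unit of b is worth 16/57 units of m at the margin.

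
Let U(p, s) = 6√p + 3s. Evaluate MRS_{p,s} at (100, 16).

MU_p = 6/(2√p), MU_s = 3.
MRS = 6/(2√p) ÷ 3.
At (100, 16): MRS = 0.1.
The indifference curve has slope −0.1 at this bundle.

MRS = 0.1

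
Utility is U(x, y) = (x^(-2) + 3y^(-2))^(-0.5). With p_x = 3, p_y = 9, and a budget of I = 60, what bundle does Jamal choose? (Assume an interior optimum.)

x* = 5, y* = 5

For CES with ρ = -2, MRS = (1/3)·(y/x)^3.
Tangency: set MRS = p_x/p_y = 3/9 = 1/3.
So (y/x)^3 = 1; taking the cube root, y/x = 1, i.e. y = x.
Substitute into the budget 3·x + 9·y = 60: 12·x = 60, so x* = 5 and y* = 5.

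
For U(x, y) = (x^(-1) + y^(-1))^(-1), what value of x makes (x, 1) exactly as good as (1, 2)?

U depends on (x, y) only through S = x^(-1) + y^(-1), so equal utility means equal S. At (1, 2): S = 1.5.
With y = 1: 1^(-1) = 1, so x^(-1) = 1.5 − 1 = 0.5.
Hence x = 1/0.5 = 2.
Check: U(2, 1) = 0.6667.

x = 2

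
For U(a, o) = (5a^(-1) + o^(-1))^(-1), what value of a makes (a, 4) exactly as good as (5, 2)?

a = 4

U depends on (a, o) only through S = 5a^(-1) + o^(-1), so equal utility means equal S. At (5, 2): S = 1.5.
With o = 4: 4^(-1) = 0.25, so 5a^(-1) = 1.5 − 0.25 = 1.25, i.e. a^(-1) = 0.25.
Hence a = 1/0.25 = 4.
Check: U(4, 4) = 0.6667.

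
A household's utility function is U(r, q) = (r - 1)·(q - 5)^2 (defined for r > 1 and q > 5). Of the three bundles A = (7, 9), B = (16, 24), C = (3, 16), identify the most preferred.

Bundle B

Evaluate utility at each bundle:
U(A) = 96.
U(B) = 5415.
U(C) = 242.
Highest utility is B, so B ≻ C ≻ A.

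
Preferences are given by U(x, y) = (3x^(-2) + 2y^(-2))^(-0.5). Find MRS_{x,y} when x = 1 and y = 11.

MRS = 1996.5

For CES with ρ = -2, MRS = (3/2)·(y/x)^3.
At (1, 11): MRS = 1996.5.
That is, one extra unit of x is worth 1996.5 units of y at the margin.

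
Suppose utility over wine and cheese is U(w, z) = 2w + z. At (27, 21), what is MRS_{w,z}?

MU_w = 2, MU_z = 1, so MRS = 2/1 = 2 at every bundle.
At (27, 21): MRS = 2.
So at (27, 21) the consumer would give up 2 units of z for one more unit of w.

MRS = 2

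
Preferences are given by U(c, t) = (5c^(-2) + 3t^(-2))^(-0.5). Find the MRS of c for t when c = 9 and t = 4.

For CES with ρ = -2, MRS = (5/3)·(t/c)^3.
At (9, 4): MRS = 320/2187.
So at (9, 4) the consumer would give up 320/2187 units of t for one more unit of c.

MRS = 320/2187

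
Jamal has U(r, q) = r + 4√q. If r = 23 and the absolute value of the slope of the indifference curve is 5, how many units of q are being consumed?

q = 100

MU_r = 1, MU_q = 4/(2√q).
MRS = 1 ÷ (4/(2√q)).
MRS depends only on q: 0.5·√q = 5 ⇒ √q = 5/0.5 = 10 ⇒ q = 100.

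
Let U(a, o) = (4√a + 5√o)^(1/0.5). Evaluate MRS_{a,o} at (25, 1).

MRS = 4/25

For CES with ρ = 0.5, MRS = (4/5)·√(o/a).
At (25, 1): MRS = 4/25.
So at (25, 1) the consumer would give up 4/25 units of o for one more unit of a.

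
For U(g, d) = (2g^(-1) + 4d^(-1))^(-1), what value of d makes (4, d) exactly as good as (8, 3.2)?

U depends on (g, d) only through S = 2g^(-1) + 4d^(-1), so equal utility means equal S. At (8, 3.2): S = 1.5.
With g = 4: 2·4^(-1) = 0.5, so 4d^(-1) = 1.5 − 0.5 = 1, i.e. d^(-1) = 0.25.
Hence d = 1/0.25 = 4.
Check: U(4, 4) = 0.6667.

d = 4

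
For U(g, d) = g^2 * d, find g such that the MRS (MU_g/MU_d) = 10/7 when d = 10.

g = 14

MU_g = 2·g·d and MU_d = g^2.
MRS = MU_g/MU_d = (2/1)·d/g.
Substitute d = 10: MRS = 20/g. Setting 20/g = 10/7 gives g = 20/(10/7) = 14.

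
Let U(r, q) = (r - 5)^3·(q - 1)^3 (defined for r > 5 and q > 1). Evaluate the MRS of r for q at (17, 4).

MU_r = 3·(r−5)^2·(q−1)^3, MU_q = 3·(r−5)^3·(q−1)^2.
MRS = (q−1)/(r−5).
At (17, 4): MRS = 0.25.
That is, one extra unit of r is worth 0.25 units of q at the margin.

MRS = 0.25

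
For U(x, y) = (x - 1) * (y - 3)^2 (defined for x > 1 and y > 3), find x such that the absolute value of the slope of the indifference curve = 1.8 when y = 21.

x = 6

MU_x = (y−3)^2, MU_y = 2·(x−1)·(y−3).
MRS = (1/2)·(y−3)/(x−1).
Substitute y = 21: MRS = 9/(x − 1). Setting this equal to 1.8 gives x − 1 = 9/1.8 = 5, so x = 6.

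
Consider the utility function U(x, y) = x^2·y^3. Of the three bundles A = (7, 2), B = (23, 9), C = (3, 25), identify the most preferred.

Bundle B

Evaluate utility at each bundle:
U(A) = 392.
U(B) = 385641.
U(C) = 140625.
Highest utility is B, so B ≻ C ≻ A.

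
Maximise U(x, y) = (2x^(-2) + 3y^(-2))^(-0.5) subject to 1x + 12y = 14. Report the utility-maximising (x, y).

For CES with ρ = -2, MRS = (2/3)·(y/x)^3.
Tangency: set MRS = p_x/p_y = 1/12.
So (y/x)^3 = 0.125; taking the cube root, y/x = 0.5, i.e. y = 0.5·x.
Substitute into the budget 1·x + 12·y = 14: 7·x = 14, so x* = 2 and y* = 0.5·2 = 1.

x* = 2, y* = 1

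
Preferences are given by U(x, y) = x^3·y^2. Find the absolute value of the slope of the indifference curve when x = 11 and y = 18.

MU_x = 3·x^2·y^2 and MU_y = 2·x^3·y.
MRS = MU_x/MU_y = (3/2)·y/x.
At (11, 18): MRS = 27/11.
So at (11, 18) the consumer would give up 27/11 units of y for one more unit of x.

MRS = 27/11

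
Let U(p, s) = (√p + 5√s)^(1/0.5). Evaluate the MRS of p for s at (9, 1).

For CES with ρ = 0.5, MRS = (1/5)·√(s/p).
At (9, 1): MRS = 1/15.
So at (9, 1) the consumer would give up 1/15 units of s for one more unit of p.

MRS = 1/15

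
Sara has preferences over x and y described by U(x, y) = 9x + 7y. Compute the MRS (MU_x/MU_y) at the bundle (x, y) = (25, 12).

MRS = 9/7

MU_x = 9, MU_y = 7, so MRS = 9/7 at every bundle.
At (25, 12): MRS = 9/7.
That is, one extra unit of x is worth 9/7 units of y at the margin.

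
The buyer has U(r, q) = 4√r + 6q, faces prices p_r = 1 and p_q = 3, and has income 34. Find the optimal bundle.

r* = 1, q* = 11

MU_r = 4/(2√r), MU_q = 6.
MRS = 4/(2√r) ÷ 6.
Tangency: set MRS = p_r/p_q = 1/3.
MRS depends only on r: (1/3)/√r = 1/3 ⇒ √r = (1/3)/(1/3) = 1 ⇒ r* = 1.
From the budget, 3·q = 34 − 1·1 = 33, so q* = 11.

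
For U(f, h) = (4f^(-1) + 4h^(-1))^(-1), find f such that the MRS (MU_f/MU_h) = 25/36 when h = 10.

For CES with ρ = -1, MRS = (h/f)^2.
Setting (10/f)^2 = 25/36 gives 10/f = 5/6 and f = 12.

f = 12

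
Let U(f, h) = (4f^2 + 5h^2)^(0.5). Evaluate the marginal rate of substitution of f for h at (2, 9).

For CES with ρ = 2, MRS = (4/5)·(h/f)^(-1).
At (2, 9): MRS = 8/45.
That is, one extra unit of f is worth 8/45 units of h at the margin.

MRS = 8/45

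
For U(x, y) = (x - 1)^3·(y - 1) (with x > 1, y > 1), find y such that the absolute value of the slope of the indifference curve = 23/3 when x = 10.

y = 24

MU_x = 3·(x−1)^2·(y−1), MU_y = (x−1)^3.
MRS = (3/1)·(y−1)/(x−1).
Substitute x = 10: MRS = (y − 1)/3. Setting this equal to 23/3 gives y − 1 = (23/3)·3 = 23, so y = 24.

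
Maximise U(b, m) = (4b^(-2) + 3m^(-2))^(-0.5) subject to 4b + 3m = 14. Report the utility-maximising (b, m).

b* = 2, m* = 2

For CES with ρ = -2, MRS = (4/3)·(m/b)^3.
Tangency: set MRS = p_b/p_m = 4/3.
So (m/b)^3 = 1; taking the cube root, m/b = 1, i.e. m = b.
Substitute into the budget 4·b + 3·m = 14: 7·b = 14, so b* = 2 and m* = 2.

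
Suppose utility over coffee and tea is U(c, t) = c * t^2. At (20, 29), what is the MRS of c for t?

MRS = 29/40

MU_c = t^2 and MU_t = 2·c·t.
MRS = MU_c/MU_t = (1/2)·t/c.
At (20, 29): MRS = 29/40.
So at (20, 29) the consumer would give up 29/40 units of t for one more unit of c.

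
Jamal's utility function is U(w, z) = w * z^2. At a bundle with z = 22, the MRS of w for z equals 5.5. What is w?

w = 2

MU_w = z^2 and MU_z = 2·w·z.
MRS = MU_w/MU_z = (1/2)·z/w.
Substitute z = 22: MRS = 11/w. Setting 11/w = 5.5 gives w = 11/5.5 = 2.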